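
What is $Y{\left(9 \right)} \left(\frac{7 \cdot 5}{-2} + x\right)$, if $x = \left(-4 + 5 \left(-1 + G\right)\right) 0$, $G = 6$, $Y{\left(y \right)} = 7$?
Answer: $- \frac{245}{2} \approx -122.5$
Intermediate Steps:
$x = 0$ ($x = \left(-4 + 5 \left(-1 + 6\right)\right) 0 = \left(-4 + 5 \cdot 5\right) 0 = \left(-4 + 25\right) 0 = 21 \cdot 0 = 0$)
$Y{\left(9 \right)} \left(\frac{7 \cdot 5}{-2} + x\right) = 7 \left(\frac{7 \cdot 5}{-2} + 0\right) = 7 \left(35 \left(- \frac{1}{2}\right) + 0\right) = 7 \left(- \frac{35}{2} + 0\right) = 7 \left(- \frac{35}{2}\right) = - \frac{245}{2}$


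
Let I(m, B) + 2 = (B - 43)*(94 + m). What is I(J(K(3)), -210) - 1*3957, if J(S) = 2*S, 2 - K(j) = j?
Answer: -27235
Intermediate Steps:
K(j) = 2 - j
I(m, B) = -2 + (-43 + B)*(94 + m) (I(m, B) = -2 + (B - 43)*(94 + m) = -2 + (-43 + B)*(94 + m))
I(J(K(3)), -210) - 1*3957 = (-4044 - 86*(2 - 1*3) + 94*(-210) - 420*(2 - 1*3)) - 1*3957 = (-4044 - 86*(2 - 3) - 19740 - 420*(2 - 3)) - 3957 = (-4044 - 86*(-1) - 19740 - 420*(-1)) - 3957 = (-4044 - 43*(-2) - 19740 - 210*(-2)) - 3957 = (-4044 + 86 - 19740 + 420) - 3957 = -23278 - 3957 = -27235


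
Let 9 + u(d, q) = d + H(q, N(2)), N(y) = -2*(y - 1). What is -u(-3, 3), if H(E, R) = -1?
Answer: 13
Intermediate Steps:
N(y) = 2 - 2*y (N(y) = -2*(-1 + y) = 2 - 2*y)
u(d, q) = -10 + d (u(d, q) = -9 + (d - 1) = -9 + (-1 + d) = -10 + d)
-u(-3, 3) = -(-10 - 3) = -1*(-13) = 13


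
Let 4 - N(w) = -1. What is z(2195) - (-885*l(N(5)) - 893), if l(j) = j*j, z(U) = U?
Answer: 25213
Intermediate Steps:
N(w) = 5 (N(w) = 4 - 1*(-1) = 4 + 1 = 5)
l(j) = j²
z(2195) - (-885*l(N(5)) - 893) = 2195 - (-885*5² - 893) = 2195 - (-885*25 - 893) = 2195 - (-22125 - 893) = 2195 - 1*(-23018) = 2195 + 23018 = 25213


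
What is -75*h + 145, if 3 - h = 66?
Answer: 4870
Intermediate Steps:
h = -63 (h = 3 - 1*66 = 3 - 66 = -63)
-75*h + 145 = -75*(-63) + 145 = 4725 + 145 = 4870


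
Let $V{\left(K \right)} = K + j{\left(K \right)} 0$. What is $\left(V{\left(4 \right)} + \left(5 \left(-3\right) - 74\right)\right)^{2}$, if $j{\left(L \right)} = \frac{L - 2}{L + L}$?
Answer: $7225$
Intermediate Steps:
$j{\left(L \right)} = \frac{-2 + L}{2 L}$
$V{\left(K \right)} = K$ ($V{\left(K \right)} = K + \frac{-2 + K}{2 K} 0 = K + 0 = K$)
$\left(V{\left(4 \right)} + \left(5 \left(-3\right) - 74\right)\right)^{2} = \left(4 + \left(5 \left(-3\right) - 74\right)\right)^{2} = \left(4 - 89\right)^{2} = \left(-85\right)^{2} = 7225$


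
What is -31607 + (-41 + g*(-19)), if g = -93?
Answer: -29881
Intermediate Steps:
-31607 + (-41 + g*(-19)) = -31607 + (-41 - 93*(-19)) = -31607 + (-41 + 1767) = -31607 + 1726 = -29881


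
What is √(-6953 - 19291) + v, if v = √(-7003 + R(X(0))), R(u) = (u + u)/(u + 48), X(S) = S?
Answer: I*(162 + √7003) ≈ 245.68*I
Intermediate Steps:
R(u) = 2*u/(48 + u) (R(u) = (2*u)/(48 + u) = 2*u/(48 + u))
v = I*√7003 (v = √(-7003 + 2*0/(48 + 0)) = √(-7003 + 2*0/48) = √(-7003 + 2*0*(1/48)) = √(-7003 + 0) = √(-7003) = I*√7003 ≈ 83.684*I)
√(-6953 - 19291) + v = √(-6953 - 19291) + I*√7003 = √(-26244) + I*√7003 = 162*I + I*√7003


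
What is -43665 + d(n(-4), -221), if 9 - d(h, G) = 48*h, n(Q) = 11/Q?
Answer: -43524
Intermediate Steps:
d(h, G) = 9 - 48*h
-43665 + d(n(-4), -221) = -43665 + (9 - 528/(-4)) = -43665 + (9 - 528*(-1)/4) = -43665 + (9 - 48*(-11/4)) = -43665 + (9 + 132) = -43665 + 141 = -43524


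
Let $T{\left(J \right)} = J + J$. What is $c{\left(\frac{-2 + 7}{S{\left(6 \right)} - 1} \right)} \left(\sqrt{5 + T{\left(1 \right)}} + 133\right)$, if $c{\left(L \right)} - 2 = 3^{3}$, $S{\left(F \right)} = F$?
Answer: $3857 + 29 \sqrt{7} \approx 3933.7$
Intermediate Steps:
$T{\left(J \right)} = 2 J$
$c{\left(L \right)} = 29$ ($c{\left(L \right)} = 2 + 3^{3} = 2 + 27 = 29$)
$c{\left(\frac{-2 + 7}{S{\left(6 \right)} - 1} \right)} \left(\sqrt{5 + T{\left(1 \right)}} + 133\right) = 29 \left(\sqrt{5 + 2 \cdot 1} + 133\right) = 29 \left(\sqrt{5 + 2} + 133\right) = 29 \left(\sqrt{7} + 133\right) = 29 \left(133 + \sqrt{7}\right) = 3857 + 29 \sqrt{7}$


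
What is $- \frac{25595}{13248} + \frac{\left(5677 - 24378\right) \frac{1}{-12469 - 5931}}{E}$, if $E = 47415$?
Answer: $- \frac{10113112169}{5234616000} \approx -1.932$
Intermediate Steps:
$- \frac{25595}{13248} + \frac{\left(5677 - 24378\right) \frac{1}{-12469 - 5931}}{E} = - \frac{25595}{13248} + \frac{\left(5677 - 24378\right) \frac{1}{-12469 - 5931}}{47415} = \left(-25595\right) \frac{1}{13248} + - \frac{18701}{-18400} \cdot \frac{1}{47415} = - \frac{25595}{13248} + \left(-18701\right) \left(- \frac{1}{18400}\right) \frac{1}{47415} = - \frac{25595}{13248} + \frac{18701}{18400} \cdot \frac{1}{47415} = - \frac{25595}{13248} + \frac{18701}{872436000} = - \frac{10113112169}{5234616000}$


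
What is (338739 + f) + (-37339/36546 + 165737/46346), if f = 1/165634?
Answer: 23758011156721371301/70136098890186 ≈ 3.3874e+5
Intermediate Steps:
f = 1/165634 ≈ 6.0374e-6
(338739 + f) + (-37339/36546 + 165737/46346) = (338739 + 1/165634) + (-37339/36546 + 165737/46346) = 56106695527/165634 + (-37339*1/36546 + 165737*(1/46346)) = 56106695527/165634 + (-37339/36546 + 165737/46346) = 56106695527/165634 + 1081627777/423440229 = 23758011156721371301/70136098890186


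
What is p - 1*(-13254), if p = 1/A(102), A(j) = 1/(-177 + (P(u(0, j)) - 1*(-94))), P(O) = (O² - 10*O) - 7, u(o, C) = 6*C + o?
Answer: 381588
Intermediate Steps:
u(o, C) = o + 6*C
P(O) = -7 + O² - 10*O
A(j) = 1/(-90 - 60*j + 36*j²) (A(j) = 1/(-177 + ((-7 + (0 + 6*j)² - 10*(0 + 6*j)) - 1*(-94))) = 1/(-177 + ((-7 + (6*j)² - 60*j) + 94)) = 1/(-177 + ((-7 + 36*j² - 60*j) + 94)) = 1/(-177 + ((-7 - 60*j + 36*j²) + 94)) = 1/(-177 + (87 - 60*j + 36*j²)) = 1/(-90 - 60*j + 36*j²))
p = 368334 (p = 1/(1/(6*(-15 - 10*102 + 6*102²))) = 1/(1/(6*(-15 - 1020 + 6*10404))) = 1/(1/(6*(-15 - 1020 + 62424))) = 1/((⅙)/61389) = 1/((⅙)*(1/61389)) = 1/(1/368334) = 368334)
p - 1*(-13254) = 368334 - 1*(-13254) = 368334 + 13254 = 381588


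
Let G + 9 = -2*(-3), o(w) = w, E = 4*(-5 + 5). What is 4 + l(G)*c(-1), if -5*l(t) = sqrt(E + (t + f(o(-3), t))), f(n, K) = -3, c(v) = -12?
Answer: 4 + 12*I*sqrt(6)/5 ≈ 4.0 + 5.8788*I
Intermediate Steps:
E = 0 (E = 4*0 = 0)
G = -3 (G = -9 - 2*(-3) = -9 + 6 = -3)
l(t) = -sqrt(-3 + t)/5 (l(t) = -sqrt(0 + (t - 3))/5 = -sqrt(0 + (-3 + t))/5 = -sqrt(-3 + t)/5)
4 + l(G)*c(-1) = 4 - sqrt(-3 - 3)/5*(-12) = 4 - I*sqrt(6)/5*(-12) = 4 + 12*I*sqrt(6)/5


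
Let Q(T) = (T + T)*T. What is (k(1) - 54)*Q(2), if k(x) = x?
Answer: -424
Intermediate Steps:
Q(T) = 2*T² (Q(T) = (2*T)*T = 2*T²)
(k(1) - 54)*Q(2) = (1 - 54)*(2*2²) = -106*4 = -53*8 = -424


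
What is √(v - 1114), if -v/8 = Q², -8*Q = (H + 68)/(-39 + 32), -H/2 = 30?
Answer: 9*I*√674/7 ≈ 33.379*I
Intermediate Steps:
H = -60 (H = -2*30 = -60)
Q = ⅐ (Q = -(-60 + 68)/(8*(-39 + 32)) = -1/(-7) = -(-1)/7 = -⅛*(-8/7) = ⅐ ≈ 0.14286)
v = -8/49 (v = -8*(⅐)² = -8*1/49 = -8/49 ≈ -0.16327)
√(v - 1114) = √(-8/49 - 1114) = √(-54594/49) = 9*I*√674/7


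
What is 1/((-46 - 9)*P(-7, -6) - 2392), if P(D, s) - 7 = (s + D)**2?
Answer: -1/12072 ≈ -8.2836e-5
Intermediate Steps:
P(D, s) = 7 + (D + s)**2 (P(D, s) = 7 + (s + D)**2 = 7 + (D + s)**2)
1/((-46 - 9)*P(-7, -6) - 2392) = 1/((-46 - 9)*(7 + (-7 - 6)**2) - 2392) = 1/(-55*(7 + (-13)**2) - 2392) = 1/(-55*(7 + 169) - 2392) = 1/(-55*176 - 2392) = 1/(-9680 - 2392) = 1/(-12072) = -1/12072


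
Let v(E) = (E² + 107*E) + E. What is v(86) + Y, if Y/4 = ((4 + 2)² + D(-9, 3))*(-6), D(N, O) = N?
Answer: 16036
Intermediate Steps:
v(E) = E² + 108*E
Y = -648 (Y = 4*(((4 + 2)² - 9)*(-6)) = 4*((6² - 9)*(-6)) = 4*((36 - 9)*(-6)) = 4*(27*(-6)) = 4*(-162) = -648)
v(86) + Y = 86*(108 + 86) - 648 = 86*194 - 648 = 16684 - 648 = 16036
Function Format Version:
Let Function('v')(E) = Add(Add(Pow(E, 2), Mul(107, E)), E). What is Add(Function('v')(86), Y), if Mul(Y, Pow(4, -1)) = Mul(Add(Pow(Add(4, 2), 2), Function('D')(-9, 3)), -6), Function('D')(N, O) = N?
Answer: 16036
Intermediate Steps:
Function('v')(E) = Add(Pow(E, 2), Mul(108, E))
Y = -648 (Y = Mul(4, Mul(Add(Pow(Add(4, 2), 2), -9), -6)) = Mul(4, Mul(Add(Pow(6, 2), -9), -6)) = Mul(4, Mul(Add(36, -9), -6)) = Mul(4, Mul(27, -6)) = Mul(4, -162) = -648)
Add(Function('v')(86), Y) = Add(Mul(86, Add(108, 86)), -648) = Add(Mul(86, 194), -648) = Add(16684, -648) = 16036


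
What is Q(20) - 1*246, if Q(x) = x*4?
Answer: -166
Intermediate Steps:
Q(x) = 4*x
Q(20) - 1*246 = 4*20 - 1*246 = 80 - 246 = -166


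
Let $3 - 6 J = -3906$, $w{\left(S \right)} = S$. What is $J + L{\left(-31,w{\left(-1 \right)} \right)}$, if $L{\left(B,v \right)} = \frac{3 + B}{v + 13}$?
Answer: $\frac{3895}{6} \approx 649.17$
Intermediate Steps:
$J = \frac{1303}{2}$ ($J = \frac{1}{2} - -651 = \frac{1}{2} + 651 = \frac{1303}{2} \approx 651.5$)
$L{\left(B,v \right)} = \frac{3 + B}{13 + v}$
$J + L{\left(-31,w{\left(-1 \right)} \right)} = \frac{1303}{2} + \frac{3 - 31}{13 - 1} = \frac{1303}{2} + \frac{1}{12} \left(-28\right) = \frac{1303}{2} - \frac{7}{3} = \frac{3895}{6}$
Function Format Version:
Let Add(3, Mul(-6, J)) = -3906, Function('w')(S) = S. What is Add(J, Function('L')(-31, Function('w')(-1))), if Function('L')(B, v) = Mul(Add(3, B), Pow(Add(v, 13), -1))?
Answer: Rational(3895, 6) ≈ 649.17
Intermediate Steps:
J = Rational(1303, 2) (J = Add(Rational(1, 2), Mul(Rational(-1, 6), -3906)) = Add(Rational(1, 2), 651) = Rational(1303, 2) ≈ 651.50)
Function('L')(B, v) = Mul(Pow(Add(13, v), -1), Add(3, B)) (Function('L')(B, v) = Mul(Add(3, B), Pow(Add(13, v), -1)) = Mul(Pow(Add(13, v), -1), Add(3, B)))
Add(J, Function('L')(-31, Function('w')(-1))) = Add(Rational(1303, 2), Mul(Pow(Add(13, -1), -1), Add(3, -31))) = Add(Rational(1303, 2), Mul(Pow(12, -1), -28)) = Add(Rational(1303, 2), Mul(Rational(1, 12), -28)) = Add(Rational(1303, 2), Rational(-7, 3)) = Rational(3895, 6)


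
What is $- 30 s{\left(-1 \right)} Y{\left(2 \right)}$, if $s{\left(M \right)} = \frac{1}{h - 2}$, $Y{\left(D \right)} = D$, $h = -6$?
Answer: $\frac{15}{2} \approx 7.5$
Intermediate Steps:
$s{\left(M \right)} = - \frac{1}{8}$ ($s{\left(M \right)} = \frac{1}{-6 - 2} = \frac{1}{-8} = - \frac{1}{8}$)
$- 30 s{\left(-1 \right)} Y{\left(2 \right)} = \left(-30\right) \left(- \frac{1}{8}\right) 2 = \frac{15}{4} \cdot 2 = \frac{15}{2}$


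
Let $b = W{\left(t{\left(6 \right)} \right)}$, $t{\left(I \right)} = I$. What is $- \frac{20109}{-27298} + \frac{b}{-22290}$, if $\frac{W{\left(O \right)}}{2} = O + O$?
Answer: $\frac{74595743}{101412070} \approx 0.73557$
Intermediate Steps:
$W{\left(O \right)} = 4 O$ ($W{\left(O \right)} = 2 \left(O + O\right) = 2 \cdot 2 O = 4 O$)
$b = 24$ ($b = 4 \cdot 6 = 24$)
$- \frac{20109}{-27298} + \frac{b}{-22290} = - \frac{20109}{-27298} + \frac{24}{-22290} = \left(-20109\right) \left(- \frac{1}{27298}\right) + 24 \left(- \frac{1}{22290}\right) = \frac{20109}{27298} - \frac{4}{3715} = \frac{74595743}{101412070}$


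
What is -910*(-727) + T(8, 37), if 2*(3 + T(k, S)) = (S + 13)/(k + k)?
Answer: 10585097/16 ≈ 6.6157e+5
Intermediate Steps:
T(k, S) = -3 + (13 + S)/(4*k) (T(k, S) = -3 + ((S + 13)/(k + k))/2 = -3 + ((13 + S)/((2*k)))/2 = -3 + ((13 + S)*(1/(2*k)))/2 = -3 + ((13 + S)/(2*k))/2 = -3 + (13 + S)/(4*k))
-910*(-727) + T(8, 37) = -910*(-727) + (¼)*(13 + 37 - 12*8)/8 = 661570 + (¼)*(⅛)*(13 + 37 - 96) = 661570 + (¼)*(⅛)*(-46) = 661570 - 23/16 = 10585097/16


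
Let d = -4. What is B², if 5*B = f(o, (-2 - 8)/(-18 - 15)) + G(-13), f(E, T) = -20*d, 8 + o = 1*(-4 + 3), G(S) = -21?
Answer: 3481/25 ≈ 139.24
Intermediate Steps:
o = -9 (o = -8 + 1*(-4 + 3) = -8 + 1*(-1) = -8 - 1 = -9)
f(E, T) = 80 (f(E, T) = -20*(-4) = 80)
B = 59/5 (B = (80 - 21)/5 = (⅕)*59 = 59/5 ≈ 11.800)
B² = (59/5)² = 3481/25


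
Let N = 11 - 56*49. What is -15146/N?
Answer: 15146/2733 ≈ 5.5419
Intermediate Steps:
N = -2733 (N = 11 - 2744 = -2733)
-15146/N = -15146/(-2733) = -15146*(-1/2733) = 15146/2733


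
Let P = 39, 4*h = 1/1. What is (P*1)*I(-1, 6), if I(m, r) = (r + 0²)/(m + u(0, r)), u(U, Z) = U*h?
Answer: -234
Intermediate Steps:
h = ¼ (h = (¼)/1 = (¼)*1 = ¼ ≈ 0.25000)
u(U, Z) = U/4 (u(U, Z) = U*(¼) = U/4)
I(m, r) = r/m (I(m, r) = (r + 0²)/(m + (¼)*0) = (r + 0)/(m + 0) = r/m)
(P*1)*I(-1, 6) = (39*1)*(6/(-1)) = 39*(6*(-1)) = 39*(-6) = -234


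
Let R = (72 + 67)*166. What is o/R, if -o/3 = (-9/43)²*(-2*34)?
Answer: 8262/21331913 ≈ 0.00038731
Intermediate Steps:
o = 16524/1849 (o = -3*(-9/43)²*(-2*34) = -3*(-9*1/43)²*(-68) = -3*(-9/43)²*(-68) = -243*(-68)/1849 = -3*(-5508/1849) = 16524/1849 ≈ 8.9367)
R = 23074 (R = 139*166 = 23074)
o/R = (16524/1849)/23074 = (16524/1849)*(1/23074) = 8262/21331913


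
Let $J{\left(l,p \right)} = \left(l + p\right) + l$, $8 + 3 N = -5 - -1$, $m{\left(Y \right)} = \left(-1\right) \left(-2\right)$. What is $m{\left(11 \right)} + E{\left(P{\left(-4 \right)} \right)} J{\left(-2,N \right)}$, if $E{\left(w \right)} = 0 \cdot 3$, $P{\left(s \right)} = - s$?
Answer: $2$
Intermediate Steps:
$m{\left(Y \right)} = 2$
$N = -4$ ($N = - \frac{8}{3} + \frac{-5 - -1}{3} = - \frac{8}{3} + \frac{-5 + 1}{3} = - \frac{8}{3} + \frac{1}{3} \left(-4\right) = - \frac{8}{3} - \frac{4}{3} = -4$)
$J{\left(l,p \right)} = p + 2 l$
$E{\left(w \right)} = 0$
$m{\left(11 \right)} + E{\left(P{\left(-4 \right)} \right)} J{\left(-2,N \right)} = 2 + 0 \left(-4 + 2 \left(-2\right)\right) = 2 + 0 \left(-4 - 4\right) = 2 + 0 \left(-8\right) = 2 + 0 = 2$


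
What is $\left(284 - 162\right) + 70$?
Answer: $192$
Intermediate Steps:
$\left(284 - 162\right) + 70 = 122 + 70 = 192$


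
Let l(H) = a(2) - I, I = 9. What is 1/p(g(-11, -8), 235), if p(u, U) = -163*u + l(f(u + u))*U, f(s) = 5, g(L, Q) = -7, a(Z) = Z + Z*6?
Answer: 1/2316 ≈ 0.00043178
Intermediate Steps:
a(Z) = 7*Z (a(Z) = Z + 6*Z = 7*Z)
l(H) = 5 (l(H) = 7*2 - 1*9 = 14 - 9 = 5)
p(u, U) = -163*u + 5*U
1/p(g(-11, -8), 235) = 1/(-163*(-7) + 5*235) = 1/(1141 + 1175) = 1/2316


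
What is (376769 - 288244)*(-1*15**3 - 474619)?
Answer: -42314418850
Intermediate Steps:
(376769 - 288244)*(-1*15**3 - 474619) = 88525*(-1*3375 - 474619) = 88525*(-3375 - 474619) = 88525*(-477994) = -42314418850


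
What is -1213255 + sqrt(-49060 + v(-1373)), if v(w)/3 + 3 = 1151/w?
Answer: -1213255 + I*sqrt(92506135870)/1373 ≈ -1.2133e+6 + 221.52*I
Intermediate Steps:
v(w) = -9 + 3453/w (v(w) = -9 + 3*(1151/w) = -9 + 3453/w)
-1213255 + sqrt(-49060 + v(-1373)) = -1213255 + sqrt(-49060 + (-9 + 3453/(-1373))) = -1213255 + sqrt(-49060 + (-9 + 3453*(-1/1373))) = -1213255 + sqrt(-49060 + (-9 - 3453/1373)) = -1213255 + sqrt(-49060 - 15810/1373) = -1213255 + sqrt(-67375190/1373) = -1213255 + I*sqrt(92506135870)/1373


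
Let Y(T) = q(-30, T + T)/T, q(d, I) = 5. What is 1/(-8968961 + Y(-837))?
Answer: -837/7507020362 ≈ -1.1150e-7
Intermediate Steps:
Y(T) = 5/T
1/(-8968961 + Y(-837)) = 1/(-8968961 + 5/(-837)) = 1/(-8968961 + 5*(-1/837)) = 1/(-8968961 - 5/837) = 1/(-7507020362/837) = -837/7507020362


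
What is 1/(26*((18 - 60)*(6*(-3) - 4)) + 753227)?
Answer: 1/777251 ≈ 1.2866e-6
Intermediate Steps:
1/(26*((18 - 60)*(6*(-3) - 4)) + 753227) = 1/(26*(-42*(-18 - 4)) + 753227) = 1/(26*(-42*(-22)) + 753227) = 1/(26*924 + 753227) = 1/(24024 + 753227) = 1/777251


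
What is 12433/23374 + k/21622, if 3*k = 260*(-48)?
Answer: 85795243/252696314 ≈ 0.33952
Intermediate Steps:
k = -4160 (k = (260*(-48))/3 = (⅓)*(-12480) = -4160)
12433/23374 + k/21622 = 12433/23374 - 4160/21622 = 12433*(1/23374) - 4160*1/21622 = 12433/23374 - 2080/10811 = 85795243/252696314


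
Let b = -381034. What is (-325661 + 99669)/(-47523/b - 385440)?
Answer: 86110635728/146865697437 ≈ 0.58632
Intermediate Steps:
(-325661 + 99669)/(-47523/b - 385440) = (-325661 + 99669)/(-47523/(-381034) - 385440) = -225992/(-47523*(-1/381034) - 385440) = -225992/(47523/381034 - 385440) = -225992/(-146865697437/381034) = -225992*(-381034/146865697437) = 86110635728/146865697437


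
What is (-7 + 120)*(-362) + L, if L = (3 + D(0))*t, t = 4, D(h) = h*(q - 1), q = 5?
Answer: -40894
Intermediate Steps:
D(h) = 4*h (D(h) = h*(5 - 1) = h*4 = 4*h)
L = 12 (L = (3 + 4*0)*4 = (3 + 0)*4 = 3*4 = 12)
(-7 + 120)*(-362) + L = (-7 + 120)*(-362) + 12 = 113*(-362) + 12 = -40906 + 12 = -40894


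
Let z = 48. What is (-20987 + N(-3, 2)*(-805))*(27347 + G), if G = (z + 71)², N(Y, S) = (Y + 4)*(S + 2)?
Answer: -1004784156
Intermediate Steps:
N(Y, S) = (2 + S)*(4 + Y) (N(Y, S) = (4 + Y)*(2 + S) = (2 + S)*(4 + Y))
G = 14161 (G = (48 + 71)² = 119² = 14161)
(-20987 + N(-3, 2)*(-805))*(27347 + G) = (-20987 + (8 + 2*(-3) + 4*2 + 2*(-3))*(-805))*(27347 + 14161) = (-20987 + (8 - 6 + 8 - 6)*(-805))*41508 = (-20987 + 4*(-805))*41508 = (-20987 - 3220)*41508 = -24207*41508 = -1004784156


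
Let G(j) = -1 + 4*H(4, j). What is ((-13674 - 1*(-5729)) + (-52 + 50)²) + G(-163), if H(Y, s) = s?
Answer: -8594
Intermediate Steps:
G(j) = -1 + 4*j
((-13674 - 1*(-5729)) + (-52 + 50)²) + G(-163) = ((-13674 - 1*(-5729)) + (-52 + 50)²) + (-1 + 4*(-163)) = ((-13674 + 5729) + (-2)²) + (-1 - 652) = (-7945 + 4) - 653 = -7941 - 653 = -8594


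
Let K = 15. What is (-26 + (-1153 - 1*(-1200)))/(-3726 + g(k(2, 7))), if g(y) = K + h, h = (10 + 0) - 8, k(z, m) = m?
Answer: -21/3709 ≈ -0.0056619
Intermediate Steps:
h = 2 (h = 10 - 8 = 2)
g(y) = 17 (g(y) = 15 + 2 = 17)
(-26 + (-1153 - 1*(-1200)))/(-3726 + g(k(2, 7))) = (-26 + (-1153 - 1*(-1200)))/(-3726 + 17) = (-26 + (-1153 + 1200))/(-3709) = (-26 + 47)*(-1/3709) = 21*(-1/3709) = -21/3709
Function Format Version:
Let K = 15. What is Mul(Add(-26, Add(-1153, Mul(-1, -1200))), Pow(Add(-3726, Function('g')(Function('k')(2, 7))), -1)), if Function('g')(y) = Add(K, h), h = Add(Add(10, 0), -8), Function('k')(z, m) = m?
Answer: Rational(-21, 3709) ≈ -0.0056619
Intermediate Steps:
h = 2 (h = Add(10, -8) = 2)
Function('g')(y) = 17 (Function('g')(y) = Add(15, 2) = 17)
Mul(Add(-26, Add(-1153, Mul(-1, -1200))), Pow(Add(-3726, Function('g')(Function('k')(2, 7))), -1)) = Mul(Add(-26, Add(-1153, Mul(-1, -1200))), Pow(Add(-3726, 17), -1)) = Mul(Add(-26, Add(-1153, 1200)), Pow(-3709, -1)) = Mul(Add(-26, 47), Rational(-1, 3709)) = Mul(21, Rational(-1, 3709)) = Rational(-21, 3709)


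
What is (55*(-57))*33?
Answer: -103455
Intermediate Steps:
(55*(-57))*33 = -3135*33 = -103455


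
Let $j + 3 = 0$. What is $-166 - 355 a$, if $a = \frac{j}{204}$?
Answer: $- \frac{10933}{68} \approx -160.78$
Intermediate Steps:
$j = -3$ ($j = -3 + 0 = -3$)
$a = - \frac{1}{68}$ ($a = - \frac{3}{204} = \left(-3\right) \frac{1}{204} = - \frac{1}{68} \approx -0.014706$)
$-166 - 355 a = -166 - - \frac{355}{68} = -166 + \frac{355}{68} = - \frac{10933}{68}$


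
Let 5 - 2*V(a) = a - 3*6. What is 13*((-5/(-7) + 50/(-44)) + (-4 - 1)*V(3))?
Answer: -100945/154 ≈ -655.49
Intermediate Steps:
V(a) = 23/2 - a/2 (V(a) = 5/2 - (a - 3*6)/2 = 5/2 - (a - 18)/2 = 5/2 - (-18 + a)/2 = 5/2 + (9 - a/2) = 23/2 - a/2)
13*((-5/(-7) + 50/(-44)) + (-4 - 1)*V(3)) = 13*((-5/(-7) + 50/(-44)) + (-4 - 1)*(23/2 - ½*3)) = 13*((-5*(-⅐) + 50*(-1/44)) - 5*(23/2 - 3/2)) = 13*((5/7 - 25/22) - 5*10) = 13*(-65/154 - 50) = 13*(-7765/154) = -100945/154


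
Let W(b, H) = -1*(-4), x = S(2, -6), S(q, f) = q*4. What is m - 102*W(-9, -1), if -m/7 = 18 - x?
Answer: -478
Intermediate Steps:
S(q, f) = 4*q
x = 8 (x = 4*2 = 8)
W(b, H) = 4
m = -70 (m = -7*(18 - 1*8) = -7*(18 - 8) = -7*10 = -70)
m - 102*W(-9, -1) = -70 - 102*4 = -70 - 408 = -478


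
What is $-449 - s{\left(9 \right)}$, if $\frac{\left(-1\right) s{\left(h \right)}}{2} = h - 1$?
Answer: $-433$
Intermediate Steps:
$s{\left(h \right)} = 2 - 2 h$ ($s{\left(h \right)} = - 2 \left(h - 1\right) = - 2 \left(-1 + h\right) = 2 - 2 h$)
$-449 - s{\left(9 \right)} = -449 - \left(2 - 18\right) = -449 - -16 = -449 + 16 = -433$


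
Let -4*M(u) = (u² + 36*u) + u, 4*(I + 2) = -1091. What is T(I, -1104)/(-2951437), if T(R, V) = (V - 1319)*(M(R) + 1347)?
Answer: -2323514043/188891968 ≈ -12.301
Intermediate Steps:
I = -1099/4 (I = -2 + (¼)*(-1091) = -2 - 1091/4 = -1099/4 ≈ -274.75)
M(u) = -37*u/4 - u²/4 (M(u) = -((u² + 36*u) + u)/4 = -(u² + 37*u)/4 = -37*u/4 - u²/4)
T(R, V) = (-1319 + V)*(1347 - R*(37 + R)/4) (T(R, V) = (V - 1319)*(-R*(37 + R)/4 + 1347) = (-1319 + V)*(1347 - R*(37 + R)/4))
T(I, -1104)/(-2951437) = (-1776693 + 1347*(-1104) + (1319/4)*(-1099/4)*(37 - 1099/4) - ¼*(-1099/4)*(-1104)*(37 - 1099/4))/(-2951437) = (-1776693 - 1487088 + (1319/4)*(-1099/4)*(-951/4) - ¼*(-1099/4)*(-1104)*(-951/4))*(-1/2951437) = (-1776693 - 1487088 + 1378551531/64 + 72115281/4)*(-1/2951437) = (2323514043/64)*(-1/2951437) = -2323514043/188891968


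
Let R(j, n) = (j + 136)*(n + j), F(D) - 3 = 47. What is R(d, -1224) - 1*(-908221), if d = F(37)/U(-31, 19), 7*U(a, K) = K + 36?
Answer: 88919737/121 ≈ 7.3487e+5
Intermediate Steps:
U(a, K) = 36/7 + K/7 (U(a, K) = (K + 36)/7 = (36 + K)/7 = 36/7 + K/7)
F(D) = 50 (F(D) = 3 + 47 = 50)
d = 70/11 (d = 50/(36/7 + (⅐)*19) = 50/(36/7 + 19/7) = 50/(55/7) = 50*(7/55) = 70/11 ≈ 6.3636)
R(j, n) = (136 + j)*(j + n)
R(d, -1224) - 1*(-908221) = ((70/11)² + 136*(70/11) + 136*(-1224) + (70/11)*(-1224)) - 1*(-908221) = (4900/121 + 9520/11 - 166464 - 85680/11) + 908221 = -20975004/121 + 908221 = 88919737/121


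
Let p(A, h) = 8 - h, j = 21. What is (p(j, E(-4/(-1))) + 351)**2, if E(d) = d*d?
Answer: 117649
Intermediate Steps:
E(d) = d**2
(p(j, E(-4/(-1))) + 351)**2 = ((8 - (-4/(-1))**2) + 351)**2 = ((8 - (-4*(-1))**2) + 351)**2 = ((8 - 1*4**2) + 351)**2 = ((8 - 1*16) + 351)**2 = ((8 - 16) + 351)**2 = (-8 + 351)**2 = 343**2 = 117649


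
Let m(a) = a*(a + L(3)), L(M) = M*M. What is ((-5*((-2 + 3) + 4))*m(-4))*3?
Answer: 1500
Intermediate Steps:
L(M) = M²
m(a) = a*(9 + a) (m(a) = a*(a + 3²) = a*(a + 9) = a*(9 + a))
((-5*((-2 + 3) + 4))*m(-4))*3 = ((-5*((-2 + 3) + 4))*(-4*(9 - 4)))*3 = ((-5*(1 + 4))*(-4*5))*3 = (-5*5*(-20))*3 = -25*(-20)*3 = 500*3 = 1500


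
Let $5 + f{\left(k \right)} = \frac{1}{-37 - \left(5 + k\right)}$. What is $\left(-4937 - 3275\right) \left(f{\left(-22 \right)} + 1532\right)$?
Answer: $- \frac{62696567}{5} \approx -1.2539 \cdot 10^{7}$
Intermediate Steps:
$f{\left(k \right)} = -5 + \frac{1}{-42 - k}$ ($f{\left(k \right)} = -5 + \frac{1}{-37 - \left(5 + k\right)} = -5 + \frac{1}{-42 - k}$)
$\left(-4937 - 3275\right) \left(f{\left(-22 \right)} + 1532\right) = \left(-4937 - 3275\right) \left(\frac{-211 - -110}{42 - 22} + 1532\right) = - 8212 \left(\frac{-211 + 110}{20} + 1532\right) = - 8212 \left(\frac{1}{20} \left(-101\right) + 1532\right) = - 8212 \left(- \frac{101}{20} + 1532\right) = \left(-8212\right) \frac{30539}{20} = - \frac{62696567}{5}$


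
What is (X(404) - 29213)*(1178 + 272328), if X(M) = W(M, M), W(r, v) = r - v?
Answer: -7989930778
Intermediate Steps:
X(M) = 0 (X(M) = M - M = 0)
(X(404) - 29213)*(1178 + 272328) = (0 - 29213)*(1178 + 272328) = -29213*273506 = -7989930778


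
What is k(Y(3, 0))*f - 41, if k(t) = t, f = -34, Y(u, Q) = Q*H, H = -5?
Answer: -41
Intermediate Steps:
Y(u, Q) = -5*Q (Y(u, Q) = Q*(-5) = -5*Q)
k(Y(3, 0))*f - 41 = -5*0*(-34) - 41 = 0*(-34) - 41 = 0 - 41 = -41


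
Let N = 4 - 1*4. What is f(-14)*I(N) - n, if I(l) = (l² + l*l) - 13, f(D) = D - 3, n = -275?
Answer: 496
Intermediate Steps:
f(D) = -3 + D
N = 0 (N = 4 - 4 = 0)
I(l) = -13 + 2*l² (I(l) = (l² + l²) - 13 = 2*l² - 13 = -13 + 2*l²)
f(-14)*I(N) - n = (-3 - 14)*(-13 + 2*0²) - 1*(-275) = -17*(-13 + 2*0) + 275 = -17*(-13 + 0) + 275 = -17*(-13) + 275 = 221 + 275 = 496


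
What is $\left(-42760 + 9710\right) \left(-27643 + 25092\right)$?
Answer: $84310550$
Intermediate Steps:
$\left(-42760 + 9710\right) \left(-27643 + 25092\right) = \left(-33050\right) \left(-2551\right) = 84310550$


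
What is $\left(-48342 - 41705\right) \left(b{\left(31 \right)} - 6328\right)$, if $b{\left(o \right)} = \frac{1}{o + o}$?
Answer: $\frac{35328589745}{62} \approx 5.6982 \cdot 10^{8}$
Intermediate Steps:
$b{\left(o \right)} = \frac{1}{2 o}$
$\left(-48342 - 41705\right) \left(b{\left(31 \right)} - 6328\right) = \left(-48342 - 41705\right) \left(\frac{1}{2 \cdot 31} - 6328\right) = - 90047 \left(\frac{1}{2} \cdot \frac{1}{31} - 6328\right) = - 90047 \left(\frac{1}{62} - 6328\right) = \left(-90047\right) \left(- \frac{392335}{62}\right) = \frac{35328589745}{62}$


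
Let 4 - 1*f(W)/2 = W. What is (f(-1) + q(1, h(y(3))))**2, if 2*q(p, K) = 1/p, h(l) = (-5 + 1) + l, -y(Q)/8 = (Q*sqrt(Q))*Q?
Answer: 441/4 ≈ 110.25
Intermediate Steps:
f(W) = 8 - 2*W
y(Q) = -8*Q**(5/2) (y(Q) = -8*Q*sqrt(Q)*Q = -8*Q**(3/2)*Q = -8*Q**(5/2))
h(l) = -4 + l
q(p, K) = 1/(2*p) (q(p, K) = (1/p)/2 = 1/(2*p))
(f(-1) + q(1, h(y(3))))**2 = ((8 - 2*(-1)) + (1/2)/1)**2 = ((8 + 2) + (1/2)*1)**2 = (10 + 1/2)**2 = (21/2)**2 = 441/4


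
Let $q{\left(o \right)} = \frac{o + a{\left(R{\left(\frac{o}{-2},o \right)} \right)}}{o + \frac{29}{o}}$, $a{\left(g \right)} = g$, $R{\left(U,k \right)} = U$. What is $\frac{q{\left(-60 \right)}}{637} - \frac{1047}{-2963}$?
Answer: $\frac{2425655031}{6849487099} \approx 0.35414$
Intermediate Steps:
$q{\left(o \right)} = \frac{o}{2 \left(o + \frac{29}{o}\right)}$ ($q{\left(o \right)} = \frac{o + \frac{o}{-2}}{o + \frac{29}{o}} = \frac{o + o \left(- \frac{1}{2}\right)}{o + \frac{29}{o}} = \frac{o - \frac{o}{2}}{o + \frac{29}{o}} = \frac{\frac{1}{2} o}{o + \frac{29}{o}} = \frac{o}{2 \left(o + \frac{29}{o}\right)}$)
$\frac{q{\left(-60 \right)}}{637} - \frac{1047}{-2963} = \frac{\frac{1}{2} \left(-60\right)^{2} \frac{1}{29 + \left(-60\right)^{2}}}{637} - \frac{1047}{-2963} = \frac{1}{2} \cdot 3600 \frac{1}{29 + 3600} \cdot \frac{1}{637} - - \frac{1047}{2963} = \frac{1}{2} \cdot 3600 \cdot \frac{1}{3629} \cdot \frac{1}{637} + \frac{1047}{2963} = \frac{1800}{3629} \cdot \frac{1}{637} + \frac{1047}{2963} = \frac{1800}{2311673} + \frac{1047}{2963} = \frac{2425655031}{6849487099}$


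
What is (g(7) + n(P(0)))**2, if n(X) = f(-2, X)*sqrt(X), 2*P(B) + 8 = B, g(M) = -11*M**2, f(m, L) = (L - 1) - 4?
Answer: 290197 + 19404*I ≈ 2.902e+5 + 19404.0*I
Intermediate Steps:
f(m, L) = -5 + L (f(m, L) = (-1 + L) - 4 = -5 + L)
P(B) = -4 + B/2
n(X) = sqrt(X)*(-5 + X) (n(X) = (-5 + X)*sqrt(X) = sqrt(X)*(-5 + X))
(g(7) + n(P(0)))**2 = (-11*7**2 + sqrt(-4 + (1/2)*0)*(-5 + (-4 + (1/2)*0)))**2 = (-11*49 + sqrt(-4 + 0)*(-5 + (-4 + 0)))**2 = (-539 + sqrt(-4)*(-5 - 4))**2 = (-539 + (2*I)*(-9))**2 = (-539 - 18*I)**2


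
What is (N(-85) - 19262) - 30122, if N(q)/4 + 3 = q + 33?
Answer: -49604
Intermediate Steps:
N(q) = 120 + 4*q (N(q) = -12 + 4*(q + 33) = -12 + 4*(33 + q) = -12 + (132 + 4*q) = 120 + 4*q)
(N(-85) - 19262) - 30122 = ((120 + 4*(-85)) - 19262) - 30122 = ((120 - 340) - 19262) - 30122 = (-220 - 19262) - 30122 = -19482 - 30122 = -49604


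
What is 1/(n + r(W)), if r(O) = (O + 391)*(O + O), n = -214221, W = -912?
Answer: 1/736083 ≈ 1.3585e-6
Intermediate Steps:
r(O) = 2*O*(391 + O) (r(O) = (391 + O)*(2*O) = 2*O*(391 + O))
1/(n + r(W)) = 1/(-214221 + 2*(-912)*(391 - 912)) = 1/(-214221 + 2*(-912)*(-521)) = 1/(-214221 + 950304) = 1/736083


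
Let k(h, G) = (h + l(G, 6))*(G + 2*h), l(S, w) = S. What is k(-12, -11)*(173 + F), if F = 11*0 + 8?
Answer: 145705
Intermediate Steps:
F = 8 (F = 0 + 8 = 8)
k(h, G) = (G + h)*(G + 2*h) (k(h, G) = (h + G)*(G + 2*h) = (G + h)*(G + 2*h))
k(-12, -11)*(173 + F) = ((-11)**2 + 2*(-12)**2 + 3*(-11)*(-12))*(173 + 8) = (121 + 2*144 + 396)*181 = (121 + 288 + 396)*181 = 805*181 = 145705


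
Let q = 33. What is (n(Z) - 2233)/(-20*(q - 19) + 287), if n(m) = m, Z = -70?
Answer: -329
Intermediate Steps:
(n(Z) - 2233)/(-20*(q - 19) + 287) = (-70 - 2233)/(-20*(33 - 19) + 287) = -2303/(-20*14 + 287) = -2303/(-280 + 287) = -2303/7 = -2303*⅐ = -329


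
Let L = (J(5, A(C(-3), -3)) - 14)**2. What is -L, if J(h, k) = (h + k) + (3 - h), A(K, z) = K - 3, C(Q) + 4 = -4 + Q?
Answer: -625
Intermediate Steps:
C(Q) = -8 + Q (C(Q) = -4 + (-4 + Q) = -8 + Q)
A(K, z) = -3 + K
J(h, k) = 3 + k
L = 625 (L = ((3 + (-3 + (-8 - 3))) - 14)**2 = ((3 + (-3 - 11)) - 14)**2 = ((3 - 14) - 14)**2 = (-11 - 14)**2 = (-25)**2 = 625)
-L = -1*625 = -625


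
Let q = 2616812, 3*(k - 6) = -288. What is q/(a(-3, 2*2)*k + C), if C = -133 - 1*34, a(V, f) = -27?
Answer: 2616812/2263 ≈ 1156.3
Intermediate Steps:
C = -167 (C = -133 - 34 = -167)
k = -90 (k = 6 + (⅓)*(-288) = 6 - 96 = -90)
q/(a(-3, 2*2)*k + C) = 2616812/(-27*(-90) - 167) = 2616812/(2430 - 167) = 2616812/2263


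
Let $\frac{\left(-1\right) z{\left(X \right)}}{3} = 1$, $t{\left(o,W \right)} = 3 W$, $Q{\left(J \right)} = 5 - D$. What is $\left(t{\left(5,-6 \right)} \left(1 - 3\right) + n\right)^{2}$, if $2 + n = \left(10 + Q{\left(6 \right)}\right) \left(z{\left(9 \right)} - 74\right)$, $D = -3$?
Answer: $1827904$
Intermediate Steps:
$Q{\left(J \right)} = 8$ ($Q{\left(J \right)} = 5 - -3 = 5 + 3 = 8$)
$z{\left(X \right)} = -3$ ($z{\left(X \right)} = \left(-3\right) 1 = -3$)
$n = -1388$ ($n = -2 + \left(10 + 8\right) \left(-3 - 74\right) = -2 + 18 \left(-77\right) = -2 - 1386 = -1388$)
$\left(t{\left(5,-6 \right)} \left(1 - 3\right) + n\right)^{2} = \left(3 \left(-6\right) \left(1 - 3\right) - 1388\right)^{2} = \left(\left(-18\right) \left(-2\right) - 1388\right)^{2} = \left(36 - 1388\right)^{2} = \left(-1352\right)^{2} = 1827904$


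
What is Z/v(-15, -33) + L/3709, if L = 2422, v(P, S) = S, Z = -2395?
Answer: 8962981/122397 ≈ 73.229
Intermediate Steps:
Z/v(-15, -33) + L/3709 = -2395/(-33) + 2422/3709 = -2395*(-1/33) + 2422*(1/3709) = 2395/33 + 2422/3709 = 8962981/122397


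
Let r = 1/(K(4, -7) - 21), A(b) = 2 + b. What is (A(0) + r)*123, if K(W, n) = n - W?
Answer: 7749/32 ≈ 242.16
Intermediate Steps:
r = -1/32 (r = 1/((-7 - 1*4) - 21) = 1/((-7 - 4) - 21) = 1/(-11 - 21) = 1/(-32) = -1/32 ≈ -0.031250)
(A(0) + r)*123 = ((2 + 0) - 1/32)*123 = (2 - 1/32)*123 = (63/32)*123 = 7749/32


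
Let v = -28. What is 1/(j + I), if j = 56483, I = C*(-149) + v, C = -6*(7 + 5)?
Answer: 1/67183 ≈ 1.4885e-5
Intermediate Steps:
C = -72 (C = -6*12 = -72)
I = 10700 (I = -72*(-149) - 28 = 10728 - 28 = 10700)
1/(j + I) = 1/(56483 + 10700) = 1/67183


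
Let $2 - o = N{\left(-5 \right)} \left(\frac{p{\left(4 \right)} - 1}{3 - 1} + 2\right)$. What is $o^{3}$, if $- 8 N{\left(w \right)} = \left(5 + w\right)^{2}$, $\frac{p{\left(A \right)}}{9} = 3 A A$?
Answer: $8$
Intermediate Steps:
$p{\left(A \right)} = 27 A^{2}$ ($p{\left(A \right)} = 9 \cdot 3 A A = 9 \cdot 3 A^{2} = 27 A^{2}$)
$N{\left(w \right)} = - \frac{\left(5 + w\right)^{2}}{8}$
$o = 2$ ($o = 2 - - \frac{\left(5 - 5\right)^{2}}{8} \left(\frac{27 \cdot 4^{2} - 1}{3 - 1} + 2\right) = 2 - - \frac{0^{2}}{8} \left(\frac{27 \cdot 16 - 1}{2} + 2\right) = 2 - \left(- \frac{1}{8}\right) 0 \left(\left(432 - 1\right) \frac{1}{2} + 2\right) = 2 - 0 \left(431 \cdot \frac{1}{2} + 2\right) = 2 - 0 \left(\frac{431}{2} + 2\right) = 2 - 0 \cdot \frac{435}{2} = 2 - 0 = 2 + 0 = 2$)
$o^{3} = 2^{3} = 8$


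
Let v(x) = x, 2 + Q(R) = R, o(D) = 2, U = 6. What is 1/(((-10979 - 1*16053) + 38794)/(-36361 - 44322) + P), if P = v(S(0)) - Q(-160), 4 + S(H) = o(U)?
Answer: 80683/12897518 ≈ 0.0062557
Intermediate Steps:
S(H) = -2 (S(H) = -4 + 2 = -2)
Q(R) = -2 + R
P = 160 (P = -2 - (-2 - 160) = -2 - 1*(-162) = -2 + 162 = 160)
1/(((-10979 - 1*16053) + 38794)/(-36361 - 44322) + P) = 1/(((-10979 - 1*16053) + 38794)/(-36361 - 44322) + 160) = 1/(((-10979 - 16053) + 38794)/(-80683) + 160) = 1/((-27032 + 38794)*(-1/80683) + 160) = 1/(11762*(-1/80683) + 160) = 1/(-11762/80683 + 160) = 1/(12897518/80683) = 80683/12897518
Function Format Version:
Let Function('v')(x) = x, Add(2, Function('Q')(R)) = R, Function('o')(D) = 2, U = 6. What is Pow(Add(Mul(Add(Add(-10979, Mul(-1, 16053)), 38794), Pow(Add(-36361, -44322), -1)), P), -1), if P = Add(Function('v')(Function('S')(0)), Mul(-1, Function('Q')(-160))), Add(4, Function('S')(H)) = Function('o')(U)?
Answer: Rational(80683, 12897518) ≈ 0.0062557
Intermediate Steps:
Function('S')(H) = -2 (Function('S')(H) = Add(-4, 2) = -2)
Function('Q')(R) = Add(-2, R)
P = 160 (P = Add(-2, Mul(-1, Add(-2, -160))) = Add(-2, Mul(-1, -162)) = Add(-2, 162) = 160)
Pow(Add(Mul(Add(Add(-10979, Mul(-1, 16053)), 38794), Pow(Add(-36361, -44322), -1)), P), -1) = Pow(Add(Mul(Add(Add(-10979, Mul(-1, 16053)), 38794), Pow(Add(-36361, -44322), -1)), 160), -1) = Pow(Add(Mul(Add(Add(-10979, -16053), 38794), Pow(-80683, -1)), 160), -1) = Pow(Add(Mul(Add(-27032, 38794), Rational(-1, 80683)), 160), -1) = Pow(Add(Mul(11762, Rational(-1, 80683)), 160), -1) = Pow(Add(Rational(-11762, 80683), 160), -1) = Pow(Rational(12897518, 80683), -1) = Rational(80683, 12897518)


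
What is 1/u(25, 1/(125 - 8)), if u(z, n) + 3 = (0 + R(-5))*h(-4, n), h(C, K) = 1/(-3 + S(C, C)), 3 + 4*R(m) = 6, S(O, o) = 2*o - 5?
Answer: -64/195 ≈ -0.32821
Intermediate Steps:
S(O, o) = -5 + 2*o
R(m) = ¾ (R(m) = -¾ + (¼)*6 = -¾ + 3/2 = ¾)
h(C, K) = 1/(-8 + 2*C) (h(C, K) = 1/(-3 + (-5 + 2*C)) = 1/(-8 + 2*C))
u(z, n) = -195/64 (u(z, n) = -3 + (0 + ¾)*(1/(2*(-4 - 4))) = -3 + 3*((½)/(-8))/4 = -3 + 3*((½)*(-⅛))/4 = -3 + (¾)*(-1/16) = -3 - 3/64 = -195/64)
1/u(25, 1/(125 - 8)) = 1/(-195/64) = -64/195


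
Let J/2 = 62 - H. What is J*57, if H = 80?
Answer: -2052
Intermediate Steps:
J = -36 (J = 2*(62 - 1*80) = 2*(62 - 80) = 2*(-18) = -36)
J*57 = -36*57 = -2052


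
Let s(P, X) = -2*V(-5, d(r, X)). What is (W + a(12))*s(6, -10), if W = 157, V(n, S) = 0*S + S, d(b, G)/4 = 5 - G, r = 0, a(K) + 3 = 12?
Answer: -19920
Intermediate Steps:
a(K) = 9 (a(K) = -3 + 12 = 9)
d(b, G) = 20 - 4*G (d(b, G) = 4*(5 - G) = 20 - 4*G)
V(n, S) = S (V(n, S) = 0 + S = S)
s(P, X) = -40 + 8*X (s(P, X) = -2*(20 - 4*X) = -40 + 8*X)
(W + a(12))*s(6, -10) = (157 + 9)*(-40 + 8*(-10)) = 166*(-40 - 80) = 166*(-120) = -19920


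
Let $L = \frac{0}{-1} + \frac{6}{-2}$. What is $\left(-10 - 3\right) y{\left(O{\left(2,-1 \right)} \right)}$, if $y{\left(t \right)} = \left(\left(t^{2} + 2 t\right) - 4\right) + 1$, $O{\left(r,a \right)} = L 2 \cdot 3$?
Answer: $-3705$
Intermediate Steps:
$L = -3$ ($L = 0 \left(-1\right) + 6 \left(- \frac{1}{2}\right) = 0 - 3 = -3$)
$O{\left(r,a \right)} = -18$ ($O{\left(r,a \right)} = \left(-3\right) 2 \cdot 3 = \left(-6\right) 3 = -18$)
$y{\left(t \right)} = -3 + t^{2} + 2 t$ ($y{\left(t \right)} = \left(-4 + t^{2} + 2 t\right) + 1 = -3 + t^{2} + 2 t$)
$\left(-10 - 3\right) y{\left(O{\left(2,-1 \right)} \right)} = \left(-10 - 3\right) \left(-3 + \left(-18\right)^{2} + 2 \left(-18\right)\right) = - 13 \left(-3 + 324 - 36\right) = \left(-13\right) 285 = -3705$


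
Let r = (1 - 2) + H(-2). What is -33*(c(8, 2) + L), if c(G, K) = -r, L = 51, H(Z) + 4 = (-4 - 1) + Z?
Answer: -2079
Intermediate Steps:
H(Z) = -9 + Z (H(Z) = -4 + ((-4 - 1) + Z) = -4 + (-5 + Z) = -9 + Z)
r = -12 (r = (1 - 2) + (-9 - 2) = -1 - 11 = -12)
c(G, K) = 12 (c(G, K) = -1*(-12) = 12)
-33*(c(8, 2) + L) = -33*(12 + 51) = -33*63 = -2079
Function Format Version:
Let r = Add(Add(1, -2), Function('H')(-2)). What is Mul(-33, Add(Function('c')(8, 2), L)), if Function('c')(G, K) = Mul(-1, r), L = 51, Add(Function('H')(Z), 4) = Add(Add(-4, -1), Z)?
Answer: -2079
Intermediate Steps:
Function('H')(Z) = Add(-9, Z) (Function('H')(Z) = Add(-4, Add(Add(-4, -1), Z)) = Add(-4, Add(-5, Z)) = Add(-9, Z))
r = -12 (r = Add(Add(1, -2), Add(-9, -2)) = Add(-1, -11) = -12)
Function('c')(G, K) = 12 (Function('c')(G, K) = Mul(-1, -12) = 12)
Mul(-33, Add(Function('c')(8, 2), L)) = Mul(-33, Add(12, 51)) = Mul(-33, 63) = -2079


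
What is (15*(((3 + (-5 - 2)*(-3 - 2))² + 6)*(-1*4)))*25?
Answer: -2175000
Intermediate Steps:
(15*(((3 + (-5 - 2)*(-3 - 2))² + 6)*(-1*4)))*25 = (15*(((3 - 7*(-5))² + 6)*(-4)))*25 = (15*(((3 + 35)² + 6)*(-4)))*25 = (15*((38² + 6)*(-4)))*25 = (15*((1444 + 6)*(-4)))*25 = (15*(1450*(-4)))*25 = (15*(-5800))*25 = -87000*25 = -2175000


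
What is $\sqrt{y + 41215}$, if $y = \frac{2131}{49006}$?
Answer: $\frac{\sqrt{98981555335526}}{49006} \approx 203.01$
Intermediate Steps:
$y = \frac{2131}{49006}$ ($y = 2131 \cdot \frac{1}{49006} = \frac{2131}{49006} \approx 0.043484$)
$\sqrt{y + 41215} = \sqrt{\frac{2131}{49006} + 41215} = \sqrt{\frac{2019784421}{49006}} = \frac{\sqrt{98981555335526}}{49006}$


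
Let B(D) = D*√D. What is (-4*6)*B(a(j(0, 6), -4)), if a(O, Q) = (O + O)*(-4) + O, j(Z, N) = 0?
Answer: 0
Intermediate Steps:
a(O, Q) = -7*O (a(O, Q) = (2*O)*(-4) + O = -8*O + O = -7*O)
B(D) = D^(3/2)
(-4*6)*B(a(j(0, 6), -4)) = (-4*6)*(-7*0)^(3/2) = -24*0^(3/2) = -24*0 = 0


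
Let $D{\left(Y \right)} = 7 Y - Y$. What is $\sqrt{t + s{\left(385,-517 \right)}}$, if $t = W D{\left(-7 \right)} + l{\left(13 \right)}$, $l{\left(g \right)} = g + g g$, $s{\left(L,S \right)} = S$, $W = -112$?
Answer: $\sqrt{4369} \approx 66.098$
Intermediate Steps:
$D{\left(Y \right)} = 6 Y$
$l{\left(g \right)} = g + g^{2}$
$t = 4886$ ($t = - 112 \cdot 6 \left(-7\right) + 13 \left(1 + 13\right) = \left(-112\right) \left(-42\right) + 13 \cdot 14 = 4704 + 182 = 4886$)
$\sqrt{t + s{\left(385,-517 \right)}} = \sqrt{4886 - 517} = \sqrt{4369}$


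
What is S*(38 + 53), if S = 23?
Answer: 2093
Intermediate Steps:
S*(38 + 53) = 23*(38 + 53) = 23*91 = 2093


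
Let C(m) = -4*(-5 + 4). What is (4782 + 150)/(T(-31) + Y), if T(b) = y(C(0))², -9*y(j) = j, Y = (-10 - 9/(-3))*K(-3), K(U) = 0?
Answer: 99873/4 ≈ 24968.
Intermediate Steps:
Y = 0 (Y = (-10 - 9/(-3))*0 = (-10 - 9*(-⅓))*0 = (-10 + 3)*0 = -7*0 = 0)
C(m) = 4 (C(m) = -4*(-1) = 4)
y(j) = -j/9
T(b) = 16/81 (T(b) = (-⅑*4)² = (-4/9)² = 16/81)
(4782 + 150)/(T(-31) + Y) = (4782 + 150)/(16/81 + 0) = 4932/(16/81) = 4932*(81/16) = 99873/4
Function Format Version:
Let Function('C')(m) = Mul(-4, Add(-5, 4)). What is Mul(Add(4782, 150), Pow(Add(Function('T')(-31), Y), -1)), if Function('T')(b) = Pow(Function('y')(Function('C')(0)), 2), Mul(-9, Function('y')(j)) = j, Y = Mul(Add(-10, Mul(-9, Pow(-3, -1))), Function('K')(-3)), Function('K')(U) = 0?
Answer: Rational(99873, 4) ≈ 24968.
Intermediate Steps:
Y = 0 (Y = Mul(Add(-10, Mul(-9, Pow(-3, -1))), 0) = Mul(Add(-10, Mul(-9, Rational(-1, 3))), 0) = Mul(Add(-10, 3), 0) = Mul(-7, 0) = 0)
Function('C')(m) = 4 (Function('C')(m) = Mul(-4, -1) = 4)
Function('y')(j) = Mul(Rational(-1, 9), j)
Function('T')(b) = Rational(16, 81) (Function('T')(b) = Pow(Mul(Rational(-1, 9), 4), 2) = Pow(Rational(-4, 9), 2) = Rational(16, 81))
Mul(Add(4782, 150), Pow(Add(Function('T')(-31), Y), -1)) = Mul(Add(4782, 150), Pow(Add(Rational(16, 81), 0), -1)) = Mul(4932, Pow(Rational(16, 81), -1)) = Mul(4932, Rational(81, 16)) = Rational(99873, 4)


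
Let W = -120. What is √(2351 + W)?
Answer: √2231 ≈ 47.233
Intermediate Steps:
√(2351 + W) = √(2351 - 120) = √2231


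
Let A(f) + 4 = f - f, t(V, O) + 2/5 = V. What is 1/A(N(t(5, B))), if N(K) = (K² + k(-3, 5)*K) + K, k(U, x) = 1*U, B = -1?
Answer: -¼ ≈ -0.25000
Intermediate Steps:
t(V, O) = -⅖ + V
k(U, x) = U
N(K) = K² - 2*K (N(K) = (K² - 3*K) + K = K² - 2*K)
A(f) = -4 (A(f) = -4 + (f - f) = -4 + 0 = -4)
1/A(N(t(5, B))) = 1/(-4) = -¼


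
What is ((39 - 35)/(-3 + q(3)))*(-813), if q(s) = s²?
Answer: -542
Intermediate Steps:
((39 - 35)/(-3 + q(3)))*(-813) = ((39 - 35)/(-3 + 3²))*(-813) = (4/(-3 + 9))*(-813) = (4/6)*(-813) = (4*(⅙))*(-813) = (⅔)*(-813) = -542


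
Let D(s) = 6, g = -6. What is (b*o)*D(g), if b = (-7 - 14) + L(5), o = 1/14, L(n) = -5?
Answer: -78/7 ≈ -11.143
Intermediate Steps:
o = 1/14 ≈ 0.071429
b = -26 (b = (-7 - 14) - 5 = -21 - 5 = -26)
(b*o)*D(g) = -26*1/14*6 = -13/7*6 = -78/7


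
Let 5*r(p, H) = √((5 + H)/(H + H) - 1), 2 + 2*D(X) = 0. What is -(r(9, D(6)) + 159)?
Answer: -159 - I*√3/5 ≈ -159.0 - 0.34641*I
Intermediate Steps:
D(X) = -1 (D(X) = -1 + (½)*0 = -1 + 0 = -1)
r(p, H) = √(-1 + (5 + H)/(2*H))/5 (r(p, H) = √((5 + H)/(H + H) - 1)/5 = √((5 + H)/((2*H)) - 1)/5 = √((5 + H)*(1/(2*H)) - 1)/5 = √((5 + H)/(2*H) - 1)/5 = √(-1 + (5 + H)/(2*H))/5)
-(r(9, D(6)) + 159) = -(√2*√((5 - 1*(-1))/(-1))/10 + 159) = -(√2*√(-(5 + 1))/10 + 159) = -(√2*√(-1*6)/10 + 159) = -(√2*√(-6)/10 + 159) = -(√2*(I*√6)/10 + 159) = -(I*√3/5 + 159) = -(159 + I*√3/5) = -159 - I*√3/5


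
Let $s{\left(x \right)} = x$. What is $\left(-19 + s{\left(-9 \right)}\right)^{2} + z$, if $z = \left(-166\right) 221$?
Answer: $-35902$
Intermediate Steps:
$z = -36686$
$\left(-19 + s{\left(-9 \right)}\right)^{2} + z = \left(-19 - 9\right)^{2} - 36686 = \left(-28\right)^{2} - 36686 = 784 - 36686 = -35902$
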